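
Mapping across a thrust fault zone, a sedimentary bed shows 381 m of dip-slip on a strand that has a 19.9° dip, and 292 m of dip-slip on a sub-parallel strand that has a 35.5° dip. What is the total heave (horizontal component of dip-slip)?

heave_A = 381 × cos(19.9°) = 358.2 m
heave_B = 292 × cos(35.5°) = 237.7 m
total = 358.2 + 237.7 = 596 m

596 m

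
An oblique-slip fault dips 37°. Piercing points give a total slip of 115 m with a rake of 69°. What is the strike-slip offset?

strike-slip = net slip × cos(rake) = 115 m × cos(69°) = 41.2 m

41.2 m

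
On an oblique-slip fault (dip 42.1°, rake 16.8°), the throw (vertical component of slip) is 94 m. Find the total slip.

dip-slip = throw / sin(dip) = 94 / sin(42.1°) = 140.2 m
net slip = dip-slip / sin(rake) = 140.2 / sin(16.8°) = 485 m

485 m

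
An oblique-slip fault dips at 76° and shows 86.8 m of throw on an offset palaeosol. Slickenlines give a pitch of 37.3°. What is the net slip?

dip-slip = throw / sin(dip) = 86.8 / sin(76°) = 89.46 m
net slip = dip-slip / sin(rake) = 89.46 / sin(37.3°) = 148 m

148 m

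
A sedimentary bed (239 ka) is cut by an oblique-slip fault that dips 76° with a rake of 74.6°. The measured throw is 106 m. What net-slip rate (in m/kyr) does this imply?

0.474 m/kyr

dip-slip = throw / sin(dip) = 106 / sin(76°) = 109.2 m
net slip = dip-slip / sin(rake) = 109.2 / sin(74.6°) = 113.3 m
rate = 113.3 m / 239 ka = 0.000474 m/yr = 0.474 m/kyr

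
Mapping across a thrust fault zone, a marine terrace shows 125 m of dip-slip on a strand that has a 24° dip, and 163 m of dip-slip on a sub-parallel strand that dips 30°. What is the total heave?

255 m

heave_A = 125 × cos(24°) = 114.2 m
heave_B = 163 × cos(30°) = 141.2 m
total = 114.2 + 141.2 = 255 m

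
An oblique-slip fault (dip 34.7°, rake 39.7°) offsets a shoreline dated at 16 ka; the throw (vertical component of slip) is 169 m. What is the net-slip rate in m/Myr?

29000 m/Myr

dip-slip = throw / sin(dip) = 169 / sin(34.7°) = 296.9 m
net slip = dip-slip / sin(rake) = 296.9 / sin(39.7°) = 464.7 m
rate = 464.7 m / 16 ka = 0.0290 m/yr = 29000 m/Myr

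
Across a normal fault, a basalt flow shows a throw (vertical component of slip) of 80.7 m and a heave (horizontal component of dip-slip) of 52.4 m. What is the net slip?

96.2 m

net slip = √(throw² + heave²) = √(80.7² + 52.4²) = 96.2 m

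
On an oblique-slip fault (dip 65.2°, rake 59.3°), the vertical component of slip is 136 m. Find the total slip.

174 m

dip-slip = throw / sin(dip) = 136 / sin(65.2°) = 149.8 m
net slip = dip-slip / sin(rake) = 149.8 / sin(59.3°) = 174 m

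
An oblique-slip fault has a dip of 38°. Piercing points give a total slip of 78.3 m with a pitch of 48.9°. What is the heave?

46.5 m

dip-slip = net slip × sin(rake) = 78.3 m × sin(48.9°) = 59 m
heave = dip-slip × cos(dip) = 59 × cos(38°) = 46.5 m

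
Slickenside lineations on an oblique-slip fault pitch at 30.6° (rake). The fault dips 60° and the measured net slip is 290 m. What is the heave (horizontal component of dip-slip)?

dip-slip = net slip × sin(rake) = 290 m × sin(30.6°) = 147.6 m
heave = dip-slip × cos(dip) = 147.6 × cos(60°) = 73.8 m

73.8 m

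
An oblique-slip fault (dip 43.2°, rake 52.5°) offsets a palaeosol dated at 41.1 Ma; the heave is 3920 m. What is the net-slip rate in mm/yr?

dip-slip = heave / cos(dip) = 3920 / cos(43.2°) = 5377 m
net slip = dip-slip / sin(rake) = 5377 / sin(52.5°) = 6778 m
rate = 6778 m / 41.1 Ma = 0.000165 m/yr = 0.165 mm/yr

0.165 mm/yr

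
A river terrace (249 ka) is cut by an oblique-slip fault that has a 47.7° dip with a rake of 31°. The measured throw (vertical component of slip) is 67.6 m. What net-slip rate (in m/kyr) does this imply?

0.713 m/kyr

dip-slip = throw / sin(dip) = 67.6 / sin(47.7°) = 91.40 m
net slip = dip-slip / sin(rake) = 91.40 / sin(31°) = 177.5 m
rate = 177.5 m / 249 ka = 0.000713 m/yr = 0.713 m/kyr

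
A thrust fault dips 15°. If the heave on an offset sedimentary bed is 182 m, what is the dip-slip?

dip-slip = heave / cos(dip) = 182 / cos(15°) = 188 m

188 m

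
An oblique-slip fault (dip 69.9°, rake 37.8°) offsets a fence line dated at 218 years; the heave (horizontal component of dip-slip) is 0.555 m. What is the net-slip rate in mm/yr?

12.1 mm/yr

dip-slip = heave / cos(dip) = 0.555 / cos(69.9°) = 1.615 m
net slip = dip-slip / sin(rake) = 1.615 / sin(37.8°) = 2.635 m
rate = 2.635 m / 218 years = 0.0121 m/yr = 12.1 mm/yr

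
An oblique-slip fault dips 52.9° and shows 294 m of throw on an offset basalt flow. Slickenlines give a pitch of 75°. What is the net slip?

382 m

dip-slip = throw / sin(dip) = 294 / sin(52.9°) = 368.6 m
net slip = dip-slip / sin(rake) = 368.6 / sin(75°) = 382 m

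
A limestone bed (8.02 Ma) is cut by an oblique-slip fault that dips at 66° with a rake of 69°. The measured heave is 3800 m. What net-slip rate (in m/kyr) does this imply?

1.25 m/kyr

dip-slip = heave / cos(dip) = 3800 / cos(66°) = 9343 m
net slip = dip-slip / sin(rake) = 9343 / sin(69°) = 10010 m
rate = 10010 m / 8.02 Ma = 0.00125 m/yr = 1.25 m/kyr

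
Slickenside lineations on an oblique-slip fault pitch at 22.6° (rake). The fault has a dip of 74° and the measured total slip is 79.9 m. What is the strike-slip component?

73.8 m

strike-slip = net slip × cos(rake) = 79.9 m × cos(22.6°) = 73.8 m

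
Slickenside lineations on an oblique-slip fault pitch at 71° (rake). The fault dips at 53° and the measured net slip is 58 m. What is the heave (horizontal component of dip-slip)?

33 m

dip-slip = net slip × sin(rake) = 58 m × sin(71°) = 54.84 m
heave = dip-slip × cos(dip) = 54.84 × cos(53°) = 33 m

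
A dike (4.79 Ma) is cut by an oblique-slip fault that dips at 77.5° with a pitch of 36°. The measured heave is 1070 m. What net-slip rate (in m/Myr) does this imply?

dip-slip = heave / cos(dip) = 1070 / cos(77.5°) = 4944 m
net slip = dip-slip / sin(rake) = 4944 / sin(36°) = 8411 m
rate = 8411 m / 4.79 Ma = 0.00176 m/yr = 1760 m/Myr

1760 m/Myr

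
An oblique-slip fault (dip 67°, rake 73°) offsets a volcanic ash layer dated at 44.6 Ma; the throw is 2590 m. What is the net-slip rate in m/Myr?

66 m/Myr

dip-slip = throw / sin(dip) = 2590 / sin(67°) = 2814 m
net slip = dip-slip / sin(rake) = 2814 / sin(73°) = 2942 m
rate = 2942 m / 44.6 Ma = 0.0000660 m/yr = 66 m/Myr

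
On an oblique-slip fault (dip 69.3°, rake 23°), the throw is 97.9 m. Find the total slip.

268 m

dip-slip = throw / sin(dip) = 97.9 / sin(69.3°) = 104.7 m
net slip = dip-slip / sin(rake) = 104.7 / sin(23°) = 268 m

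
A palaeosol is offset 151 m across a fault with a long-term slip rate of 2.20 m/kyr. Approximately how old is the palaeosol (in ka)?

68.6 ka

age = offset / rate = 151 m / (2.20 m/kyr) = 68600 yr = 68.6 ka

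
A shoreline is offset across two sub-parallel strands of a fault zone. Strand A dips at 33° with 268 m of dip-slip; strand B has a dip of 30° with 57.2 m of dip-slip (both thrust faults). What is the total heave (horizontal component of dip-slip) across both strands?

heave_A = 268 × cos(33°) = 224.8 m
heave_B = 57.2 × cos(30°) = 49.54 m
total = 224.8 + 49.54 = 274 m

274 m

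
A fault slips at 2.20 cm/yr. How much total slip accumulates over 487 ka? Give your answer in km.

10.7 km

slip = rate × time = 2.20 cm/yr × 487 ka = 10700 m = 10.7 km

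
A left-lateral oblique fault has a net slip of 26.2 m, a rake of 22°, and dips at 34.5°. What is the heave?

8.09 m

dip-slip = net slip × sin(rake) = 26.2 m × sin(22°) = 9.815 m
heave = dip-slip × cos(dip) = 9.815 × cos(34.5°) = 8.09 m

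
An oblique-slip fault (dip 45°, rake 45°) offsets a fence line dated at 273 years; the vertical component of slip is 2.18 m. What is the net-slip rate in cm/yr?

dip-slip = throw / sin(dip) = 2.18 / sin(45°) = 3.083 m
net slip = dip-slip / sin(rake) = 3.083 / sin(45°) = 4.360 m
rate = 4.360 m / 273 years = 0.0160 m/yr = 1.60 cm/yr

1.60 cm/yr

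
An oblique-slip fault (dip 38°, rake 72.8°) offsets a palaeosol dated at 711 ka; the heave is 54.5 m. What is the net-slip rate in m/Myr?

102 m/Myr

dip-slip = heave / cos(dip) = 54.5 / cos(38°) = 69.16 m
net slip = dip-slip / sin(rake) = 69.16 / sin(72.8°) = 72.40 m
rate = 72.40 m / 711 ka = 0.000102 m/yr = 102 m/Myr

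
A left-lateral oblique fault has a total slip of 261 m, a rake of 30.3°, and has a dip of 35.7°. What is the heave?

107 m

dip-slip = net slip × sin(rake) = 261 m × sin(30.3°) = 131.7 m
heave = dip-slip × cos(dip) = 131.7 × cos(35.7°) = 107 m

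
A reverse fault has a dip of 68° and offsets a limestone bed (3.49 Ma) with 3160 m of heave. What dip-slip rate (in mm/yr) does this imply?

dip-slip = heave / cos(dip) = 3160 m / cos(68°) = 8436 m
rate = 8436 m / 3.49 Ma = 0.00242 m/yr = 2.42 mm/yr

2.42 mm/yr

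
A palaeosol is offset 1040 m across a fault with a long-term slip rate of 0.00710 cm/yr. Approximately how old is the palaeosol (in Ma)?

age = offset / rate = 1040 m / (0.00710 cm/yr) = 1.46e+07 yr = 14.6 Ma

14.6 Ma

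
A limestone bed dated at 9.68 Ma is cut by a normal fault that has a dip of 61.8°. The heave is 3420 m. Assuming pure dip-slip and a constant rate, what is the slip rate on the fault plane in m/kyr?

dip-slip = heave / cos(dip) = 3420 m / cos(61.8°) = 7237 m
rate = 7237 m / 9.68 Ma = 0.000748 m/yr = 0.748 m/kyr

0.748 m/kyr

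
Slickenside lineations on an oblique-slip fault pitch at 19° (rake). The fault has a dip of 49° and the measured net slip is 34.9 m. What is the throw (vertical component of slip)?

dip-slip = net slip × sin(rake) = 34.9 m × sin(19°) = 11.36 m
throw = dip-slip × sin(dip) = 11.36 × sin(49°) = 8.58 m

8.58 m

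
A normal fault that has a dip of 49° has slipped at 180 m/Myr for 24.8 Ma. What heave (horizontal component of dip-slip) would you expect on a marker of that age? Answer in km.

dip-slip = rate × time = 180 m/Myr × 24.8 Ma = 4464 m
heave = dip-slip × cos(dip) = 4464 × cos(49°) = 2930 m = 2.93 km

2.93 km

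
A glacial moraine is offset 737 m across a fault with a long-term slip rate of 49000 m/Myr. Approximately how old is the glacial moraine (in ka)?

15 ka

age = offset / rate = 737 m / (49000 m/Myr) = 15000 yr = 15 ka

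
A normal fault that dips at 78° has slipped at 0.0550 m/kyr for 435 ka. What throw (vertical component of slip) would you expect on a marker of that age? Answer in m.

23.4 m

dip-slip = rate × time = 0.0550 m/kyr × 435 ka = 23.93 m
throw = dip-slip × sin(dip) = 23.93 × sin(78°) = 23.4 m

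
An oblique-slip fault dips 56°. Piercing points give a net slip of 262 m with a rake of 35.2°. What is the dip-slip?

dip-slip = net slip × sin(rake) = 262 m × sin(35.2°) = 151 m

151 m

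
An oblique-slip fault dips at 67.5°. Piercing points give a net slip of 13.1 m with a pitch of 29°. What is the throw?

dip-slip = net slip × sin(rake) = 13.1 m × sin(29°) = 6.351 m
throw = dip-slip × sin(dip) = 6.351 × sin(67.5°) = 5.87 m

5.87 m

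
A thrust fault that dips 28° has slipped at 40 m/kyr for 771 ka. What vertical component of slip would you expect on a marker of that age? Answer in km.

14.5 km

dip-slip = rate × time = 40 m/kyr × 771 ka = 30840 m
throw = dip-slip × sin(dip) = 30840 × sin(28°) = 14500 m = 14.5 km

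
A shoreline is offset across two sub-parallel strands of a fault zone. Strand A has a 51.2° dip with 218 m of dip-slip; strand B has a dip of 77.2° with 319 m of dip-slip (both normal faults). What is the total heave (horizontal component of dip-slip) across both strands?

heave_A = 218 × cos(51.2°) = 136.6 m
heave_B = 319 × cos(77.2°) = 70.67 m
total = 136.6 + 70.67 = 207 m

207 m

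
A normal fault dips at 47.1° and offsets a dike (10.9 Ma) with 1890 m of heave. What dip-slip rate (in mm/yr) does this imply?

0.255 mm/yr

dip-slip = heave / cos(dip) = 1890 m / cos(47.1°) = 2776 m
rate = 2776 m / 10.9 Ma = 0.000255 m/yr = 0.255 mm/yr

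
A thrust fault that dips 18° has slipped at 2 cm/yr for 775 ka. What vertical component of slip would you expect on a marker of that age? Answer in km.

dip-slip = rate × time = 2 cm/yr × 775 ka = 15500 m
throw = dip-slip × sin(dip) = 15500 × sin(18°) = 4790 m = 4.79 km

4.79 km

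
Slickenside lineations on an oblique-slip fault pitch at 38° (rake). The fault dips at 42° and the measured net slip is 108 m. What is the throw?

44.5 m

dip-slip = net slip × sin(rake) = 108 m × sin(38°) = 66.49 m
throw = dip-slip × sin(dip) = 66.49 × sin(42°) = 44.5 m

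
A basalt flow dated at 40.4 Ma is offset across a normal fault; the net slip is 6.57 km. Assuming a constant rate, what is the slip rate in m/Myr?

rate = 6.57 km / 40.4 Ma = 0.000163 m/yr = 163 m/Myr

163 m/Myr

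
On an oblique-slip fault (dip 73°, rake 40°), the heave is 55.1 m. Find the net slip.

dip-slip = heave / cos(dip) = 55.1 / cos(73°) = 188.5 m
net slip = dip-slip / sin(rake) = 188.5 / sin(40°) = 293 m

293 m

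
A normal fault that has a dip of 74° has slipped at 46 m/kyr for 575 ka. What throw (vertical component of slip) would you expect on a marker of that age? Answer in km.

25.4 km

dip-slip = rate × time = 46 m/kyr × 575 ka = 26450 m
throw = dip-slip × sin(dip) = 26450 × sin(74°) = 25400 m = 25.4 km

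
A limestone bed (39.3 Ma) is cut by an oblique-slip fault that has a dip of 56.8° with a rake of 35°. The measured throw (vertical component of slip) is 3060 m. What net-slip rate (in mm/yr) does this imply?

0.162 mm/yr

dip-slip = throw / sin(dip) = 3060 / sin(56.8°) = 3657 m
net slip = dip-slip / sin(rake) = 3657 / sin(35°) = 6376 m
rate = 6376 m / 39.3 Ma = 0.000162 m/yr = 0.162 mm/yr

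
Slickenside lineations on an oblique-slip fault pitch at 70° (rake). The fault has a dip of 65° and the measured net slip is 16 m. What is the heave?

dip-slip = net slip × sin(rake) = 16 m × sin(70°) = 15.04 m
heave = dip-slip × cos(dip) = 15.04 × cos(65°) = 6.35 m

6.35 m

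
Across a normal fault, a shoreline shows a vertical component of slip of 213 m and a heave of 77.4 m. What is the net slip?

227 m

net slip = √(throw² + heave²) = √(213² + 77.4²) = 227 m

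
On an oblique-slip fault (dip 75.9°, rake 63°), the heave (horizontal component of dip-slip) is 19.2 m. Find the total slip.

dip-slip = heave / cos(dip) = 19.2 / cos(75.9°) = 78.81 m
net slip = dip-slip / sin(rake) = 78.81 / sin(63°) = 88.5 m

88.5 m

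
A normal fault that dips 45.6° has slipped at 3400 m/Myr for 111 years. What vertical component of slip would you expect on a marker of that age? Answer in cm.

27 cm

dip-slip = rate × time = 3400 m/Myr × 111 years = 0.3774 m
throw = dip-slip × sin(dip) = 0.3774 × sin(45.6°) = 0.270 m = 27 cm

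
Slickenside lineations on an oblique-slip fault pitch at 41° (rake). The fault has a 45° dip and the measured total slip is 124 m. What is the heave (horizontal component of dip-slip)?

57.5 m

dip-slip = net slip × sin(rake) = 124 m × sin(41°) = 81.35 m
heave = dip-slip × cos(dip) = 81.35 × cos(45°) = 57.5 m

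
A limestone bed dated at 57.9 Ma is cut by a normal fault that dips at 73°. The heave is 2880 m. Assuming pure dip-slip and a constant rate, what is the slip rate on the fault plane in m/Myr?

dip-slip = heave / cos(dip) = 2880 m / cos(73°) = 9850 m
rate = 9850 m / 57.9 Ma = 0.000170 m/yr = 170 m/Myr

170 m/Myr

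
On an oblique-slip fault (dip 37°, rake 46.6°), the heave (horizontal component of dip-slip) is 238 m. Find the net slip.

410 m

dip-slip = heave / cos(dip) = 238 / cos(37°) = 298 m
net slip = dip-slip / sin(rake) = 298 / sin(46.6°) = 410 m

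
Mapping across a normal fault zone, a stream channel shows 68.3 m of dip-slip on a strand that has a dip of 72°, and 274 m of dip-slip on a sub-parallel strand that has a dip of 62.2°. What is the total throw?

throw_A = 68.3 × sin(72°) = 64.96 m
throw_B = 274 × sin(62.2°) = 242.4 m
total = 64.96 + 242.4 = 307 m

307 m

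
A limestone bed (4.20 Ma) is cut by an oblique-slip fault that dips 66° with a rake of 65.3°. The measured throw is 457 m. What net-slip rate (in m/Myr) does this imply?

dip-slip = throw / sin(dip) = 457 / sin(66°) = 500.2 m
net slip = dip-slip / sin(rake) = 500.2 / sin(65.3°) = 550.6 m
rate = 550.6 m / 4.20 Ma = 0.000131 m/yr = 131 m/Myr

131 m/Myr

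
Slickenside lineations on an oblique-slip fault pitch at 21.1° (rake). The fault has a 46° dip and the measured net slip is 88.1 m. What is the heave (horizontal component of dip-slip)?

dip-slip = net slip × sin(rake) = 88.1 m × sin(21.1°) = 31.72 m
heave = dip-slip × cos(dip) = 31.72 × cos(46°) = 22 m

22 m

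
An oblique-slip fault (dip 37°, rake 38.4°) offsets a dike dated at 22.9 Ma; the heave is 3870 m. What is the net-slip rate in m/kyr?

0.341 m/kyr

dip-slip = heave / cos(dip) = 3870 / cos(37°) = 4846 m
net slip = dip-slip / sin(rake) = 4846 / sin(38.4°) = 7801 m
rate = 7801 m / 22.9 Ma = 0.000341 m/yr = 0.341 m/kyr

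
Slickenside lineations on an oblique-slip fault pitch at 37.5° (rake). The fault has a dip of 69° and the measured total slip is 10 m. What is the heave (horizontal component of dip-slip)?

dip-slip = net slip × sin(rake) = 10 m × sin(37.5°) = 6.088 m
heave = dip-slip × cos(dip) = 6.088 × cos(69°) = 2.18 m

2.18 m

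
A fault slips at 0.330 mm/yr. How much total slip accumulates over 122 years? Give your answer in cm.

4.03 cm

slip = rate × time = 0.330 mm/yr × 122 years = 0.0403 m = 4.03 cm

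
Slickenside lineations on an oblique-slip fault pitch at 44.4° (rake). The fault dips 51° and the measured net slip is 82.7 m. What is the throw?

45 m

dip-slip = net slip × sin(rake) = 82.7 m × sin(44.4°) = 57.86 m
throw = dip-slip × sin(dip) = 57.86 × sin(51°) = 45 m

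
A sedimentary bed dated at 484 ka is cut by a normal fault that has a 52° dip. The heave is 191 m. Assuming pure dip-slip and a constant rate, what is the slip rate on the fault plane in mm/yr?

dip-slip = heave / cos(dip) = 191 m / cos(52°) = 310.2 m
rate = 310.2 m / 484 ka = 0.000641 m/yr = 0.641 mm/yr

0.641 mm/yr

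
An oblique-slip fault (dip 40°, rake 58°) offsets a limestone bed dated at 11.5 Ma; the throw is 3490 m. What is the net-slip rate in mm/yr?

0.557 mm/yr

dip-slip = throw / sin(dip) = 3490 / sin(40°) = 5429 m
net slip = dip-slip / sin(rake) = 5429 / sin(58°) = 6402 m
rate = 6402 m / 11.5 Ma = 0.000557 m/yr = 0.557 mm/yr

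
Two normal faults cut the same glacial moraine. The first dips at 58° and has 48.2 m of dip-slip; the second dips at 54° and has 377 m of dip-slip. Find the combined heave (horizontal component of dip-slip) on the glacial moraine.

heave_A = 48.2 × cos(58°) = 25.54 m
heave_B = 377 × cos(54°) = 221.6 m
total = 25.54 + 221.6 = 247 m

247 m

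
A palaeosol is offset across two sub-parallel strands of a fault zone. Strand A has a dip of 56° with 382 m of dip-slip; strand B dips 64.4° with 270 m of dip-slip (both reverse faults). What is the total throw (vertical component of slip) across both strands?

560 m

throw_A = 382 × sin(56°) = 316.7 m
throw_B = 270 × sin(64.4°) = 243.5 m
total = 316.7 + 243.5 = 560 m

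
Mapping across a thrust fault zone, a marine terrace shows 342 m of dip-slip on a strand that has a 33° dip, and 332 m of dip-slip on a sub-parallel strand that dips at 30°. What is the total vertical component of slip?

throw_A = 342 × sin(33°) = 186.3 m
throw_B = 332 × sin(30°) = 166 m
total = 186.3 + 166 = 352 m

352 m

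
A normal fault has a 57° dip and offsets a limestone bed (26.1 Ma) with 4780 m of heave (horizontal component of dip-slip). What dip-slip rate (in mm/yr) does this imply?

0.336 mm/yr

dip-slip = heave / cos(dip) = 4780 m / cos(57°) = 8776 m
rate = 8776 m / 26.1 Ma = 0.000336 m/yr = 0.336 mm/yr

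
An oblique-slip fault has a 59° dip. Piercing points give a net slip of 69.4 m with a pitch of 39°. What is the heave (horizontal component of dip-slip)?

22.5 m

dip-slip = net slip × sin(rake) = 69.4 m × sin(39°) = 43.67 m
heave = dip-slip × cos(dip) = 43.67 × cos(59°) = 22.5 m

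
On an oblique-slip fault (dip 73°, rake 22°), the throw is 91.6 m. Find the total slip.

dip-slip = throw / sin(dip) = 91.6 / sin(73°) = 95.79 m
net slip = dip-slip / sin(rake) = 95.79 / sin(22°) = 256 m

256 m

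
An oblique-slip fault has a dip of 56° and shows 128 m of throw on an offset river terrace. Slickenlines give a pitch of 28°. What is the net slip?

dip-slip = throw / sin(dip) = 128 / sin(56°) = 154.4 m
net slip = dip-slip / sin(rake) = 154.4 / sin(28°) = 329 m

329 m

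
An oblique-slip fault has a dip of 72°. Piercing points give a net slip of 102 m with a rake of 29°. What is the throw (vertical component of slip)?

47 m

dip-slip = net slip × sin(rake) = 102 m × sin(29°) = 49.45 m
throw = dip-slip × sin(dip) = 49.45 × sin(72°) = 47 m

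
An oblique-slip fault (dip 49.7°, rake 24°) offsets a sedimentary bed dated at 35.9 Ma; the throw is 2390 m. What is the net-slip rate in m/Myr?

dip-slip = throw / sin(dip) = 2390 / sin(49.7°) = 3134 m
net slip = dip-slip / sin(rake) = 3134 / sin(24°) = 7705 m
rate = 7705 m / 35.9 Ma = 0.000215 m/yr = 215 m/Myr

215 m/Myr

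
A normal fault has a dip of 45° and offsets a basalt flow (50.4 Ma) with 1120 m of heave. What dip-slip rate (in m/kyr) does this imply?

0.0314 m/kyr

dip-slip = heave / cos(dip) = 1120 m / cos(45°) = 1584 m
rate = 1584 m / 50.4 Ma = 0.0000314 m/yr = 0.0314 m/kyr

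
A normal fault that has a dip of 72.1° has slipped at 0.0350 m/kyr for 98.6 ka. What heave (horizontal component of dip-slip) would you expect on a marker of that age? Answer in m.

dip-slip = rate × time = 0.0350 m/kyr × 98.6 ka = 3.451 m
heave = dip-slip × cos(dip) = 3.451 × cos(72.1°) = 1.06 m

1.06 m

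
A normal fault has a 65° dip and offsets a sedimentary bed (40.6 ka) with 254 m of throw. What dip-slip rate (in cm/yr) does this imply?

dip-slip = throw / sin(dip) = 254 m / sin(65°) = 280.3 m
rate = 280.3 m / 40.6 ka = 0.00690 m/yr = 0.690 cm/yr

0.690 cm/yr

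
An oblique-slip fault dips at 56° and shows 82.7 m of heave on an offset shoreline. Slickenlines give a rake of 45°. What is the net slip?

dip-slip = heave / cos(dip) = 82.7 / cos(56°) = 147.9 m
net slip = dip-slip / sin(rake) = 147.9 / sin(45°) = 209 m

209 m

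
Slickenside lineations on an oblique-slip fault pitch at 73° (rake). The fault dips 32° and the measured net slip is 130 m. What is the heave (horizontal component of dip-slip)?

105 m

dip-slip = net slip × sin(rake) = 130 m × sin(73°) = 124.3 m
heave = dip-slip × cos(dip) = 124.3 × cos(32°) = 105 m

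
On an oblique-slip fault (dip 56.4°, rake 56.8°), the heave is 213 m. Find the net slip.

460 m

dip-slip = heave / cos(dip) = 213 / cos(56.4°) = 384.9 m
net slip = dip-slip / sin(rake) = 384.9 / sin(56.8°) = 460 m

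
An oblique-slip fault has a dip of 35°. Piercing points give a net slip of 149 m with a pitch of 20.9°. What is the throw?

dip-slip = net slip × sin(rake) = 149 m × sin(20.9°) = 53.15 m
throw = dip-slip × sin(dip) = 53.15 × sin(35°) = 30.5 m

30.5 m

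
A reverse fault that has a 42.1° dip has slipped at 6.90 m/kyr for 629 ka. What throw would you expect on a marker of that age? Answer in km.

dip-slip = rate × time = 6.90 m/kyr × 629 ka = 4340 m
throw = dip-slip × sin(dip) = 4340 × sin(42.1°) = 2910 m = 2.91 km

2.91 km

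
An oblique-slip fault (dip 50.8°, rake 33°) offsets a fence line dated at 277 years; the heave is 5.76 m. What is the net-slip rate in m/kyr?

dip-slip = heave / cos(dip) = 5.76 / cos(50.8°) = 9.114 m
net slip = dip-slip / sin(rake) = 9.114 / sin(33°) = 16.73 m
rate = 16.73 m / 277 years = 0.0604 m/yr = 60.4 m/kyr

60.4 m/kyr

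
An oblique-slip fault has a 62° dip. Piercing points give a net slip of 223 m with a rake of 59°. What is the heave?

89.7 m

dip-slip = net slip × sin(rake) = 223 m × sin(59°) = 191.1 m
heave = dip-slip × cos(dip) = 191.1 × cos(62°) = 89.7 m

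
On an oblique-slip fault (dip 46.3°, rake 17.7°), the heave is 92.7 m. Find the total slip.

441 m

dip-slip = heave / cos(dip) = 92.7 / cos(46.3°) = 134.2 m
net slip = dip-slip / sin(rake) = 134.2 / sin(17.7°) = 441 m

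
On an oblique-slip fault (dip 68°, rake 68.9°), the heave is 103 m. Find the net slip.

dip-slip = heave / cos(dip) = 103 / cos(68°) = 275 m
net slip = dip-slip / sin(rake) = 275 / sin(68.9°) = 295 m

295 m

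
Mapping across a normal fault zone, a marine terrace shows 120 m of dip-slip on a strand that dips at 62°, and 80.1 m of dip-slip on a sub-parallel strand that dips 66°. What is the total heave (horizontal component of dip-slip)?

heave_A = 120 × cos(62°) = 56.34 m
heave_B = 80.1 × cos(66°) = 32.58 m
total = 56.34 + 32.58 = 88.9 m

88.9 m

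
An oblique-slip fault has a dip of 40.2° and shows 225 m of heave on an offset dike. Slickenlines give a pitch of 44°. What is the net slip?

424 m

dip-slip = heave / cos(dip) = 225 / cos(40.2°) = 294.6 m
net slip = dip-slip / sin(rake) = 294.6 / sin(44°) = 424 m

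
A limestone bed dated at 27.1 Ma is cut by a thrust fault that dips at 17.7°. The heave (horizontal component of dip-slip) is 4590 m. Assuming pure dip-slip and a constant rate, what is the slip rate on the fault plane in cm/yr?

dip-slip = heave / cos(dip) = 4590 m / cos(17.7°) = 4818 m
rate = 4818 m / 27.1 Ma = 0.000178 m/yr = 0.0178 cm/yr

0.0178 cm/yr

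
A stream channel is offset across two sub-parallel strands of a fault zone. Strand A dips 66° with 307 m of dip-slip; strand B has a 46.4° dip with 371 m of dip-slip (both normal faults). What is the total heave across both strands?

381 m

heave_A = 307 × cos(66°) = 124.9 m
heave_B = 371 × cos(46.4°) = 255.8 m
total = 124.9 + 255.8 = 381 m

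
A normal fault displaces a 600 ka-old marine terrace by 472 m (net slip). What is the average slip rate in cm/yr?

0.0787 cm/yr

rate = 472 m / 600 ka = 0.000787 m/yr = 0.0787 cm/yr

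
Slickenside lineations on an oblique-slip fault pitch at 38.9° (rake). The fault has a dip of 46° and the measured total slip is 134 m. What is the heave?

dip-slip = net slip × sin(rake) = 134 m × sin(38.9°) = 84.15 m
heave = dip-slip × cos(dip) = 84.15 × cos(46°) = 58.5 m

58.5 m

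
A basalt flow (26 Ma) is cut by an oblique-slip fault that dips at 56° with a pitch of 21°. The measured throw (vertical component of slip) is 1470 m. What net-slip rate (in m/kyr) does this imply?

0.190 m/kyr

dip-slip = throw / sin(dip) = 1470 / sin(56°) = 1773 m
net slip = dip-slip / sin(rake) = 1773 / sin(21°) = 4948 m
rate = 4948 m / 26 Ma = 0.000190 m/yr = 0.190 m/kyr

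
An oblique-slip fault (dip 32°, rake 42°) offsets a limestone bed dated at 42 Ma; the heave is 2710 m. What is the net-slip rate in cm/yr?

0.0114 cm/yr

dip-slip = heave / cos(dip) = 2710 / cos(32°) = 3196 m
net slip = dip-slip / sin(rake) = 3196 / sin(42°) = 4776 m
rate = 4776 m / 42 Ma = 0.000114 m/yr = 0.0114 cm/yr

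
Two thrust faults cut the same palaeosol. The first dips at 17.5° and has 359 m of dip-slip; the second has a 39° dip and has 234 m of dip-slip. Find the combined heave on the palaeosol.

524 m

heave_A = 359 × cos(17.5°) = 342.4 m
heave_B = 234 × cos(39°) = 181.9 m
total = 342.4 + 181.9 = 524 m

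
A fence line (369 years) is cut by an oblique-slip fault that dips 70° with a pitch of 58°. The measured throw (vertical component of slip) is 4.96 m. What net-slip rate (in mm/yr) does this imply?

16.9 mm/yr

dip-slip = throw / sin(dip) = 4.96 / sin(70°) = 5.278 m
net slip = dip-slip / sin(rake) = 5.278 / sin(58°) = 6.224 m
rate = 6.224 m / 369 years = 0.0169 m/yr = 16.9 mm/yr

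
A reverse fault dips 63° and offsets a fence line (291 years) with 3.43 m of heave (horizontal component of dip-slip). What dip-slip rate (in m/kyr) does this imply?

dip-slip = heave / cos(dip) = 3.43 m / cos(63°) = 7.555 m
rate = 7.555 m / 291 years = 0.0260 m/yr = 26 m/kyr

26 m/kyr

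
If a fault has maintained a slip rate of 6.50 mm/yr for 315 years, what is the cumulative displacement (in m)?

2.05 m

slip = rate × time = 6.50 mm/yr × 315 years = 2.05 m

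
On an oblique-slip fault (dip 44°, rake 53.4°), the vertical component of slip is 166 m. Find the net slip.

298 m

dip-slip = throw / sin(dip) = 166 / sin(44°) = 239 m
net slip = dip-slip / sin(rake) = 239 / sin(53.4°) = 298 m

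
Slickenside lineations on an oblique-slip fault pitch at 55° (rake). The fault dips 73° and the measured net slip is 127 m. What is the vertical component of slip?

dip-slip = net slip × sin(rake) = 127 m × sin(55°) = 104 m
throw = dip-slip × sin(dip) = 104 × sin(73°) = 99.5 m

99.5 m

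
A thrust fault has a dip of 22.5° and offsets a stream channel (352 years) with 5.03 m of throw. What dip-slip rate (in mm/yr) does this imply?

dip-slip = throw / sin(dip) = 5.03 m / sin(22.5°) = 13.14 m
rate = 13.14 m / 352 years = 0.0373 m/yr = 37.3 mm/yr

37.3 mm/yr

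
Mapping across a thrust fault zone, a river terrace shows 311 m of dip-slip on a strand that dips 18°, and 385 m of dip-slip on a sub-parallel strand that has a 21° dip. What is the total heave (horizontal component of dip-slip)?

655 m

heave_A = 311 × cos(18°) = 295.8 m
heave_B = 385 × cos(21°) = 359.4 m
total = 295.8 + 359.4 = 655 m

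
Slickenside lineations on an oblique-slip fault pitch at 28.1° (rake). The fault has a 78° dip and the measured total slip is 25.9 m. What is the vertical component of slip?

11.9 m

dip-slip = net slip × sin(rake) = 25.9 m × sin(28.1°) = 12.20 m
throw = dip-slip × sin(dip) = 12.20 × sin(78°) = 11.9 m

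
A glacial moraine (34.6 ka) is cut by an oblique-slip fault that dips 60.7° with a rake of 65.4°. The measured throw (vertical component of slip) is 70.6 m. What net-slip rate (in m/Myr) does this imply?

dip-slip = throw / sin(dip) = 70.6 / sin(60.7°) = 80.96 m
net slip = dip-slip / sin(rake) = 80.96 / sin(65.4°) = 89.04 m
rate = 89.04 m / 34.6 ka = 0.00257 m/yr = 2570 m/Myr

2570 m/Myr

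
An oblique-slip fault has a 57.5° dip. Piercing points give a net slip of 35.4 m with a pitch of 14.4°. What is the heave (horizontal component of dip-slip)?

4.73 m

dip-slip = net slip × sin(rake) = 35.4 m × sin(14.4°) = 8.804 m
heave = dip-slip × cos(dip) = 8.804 × cos(57.5°) = 4.73 m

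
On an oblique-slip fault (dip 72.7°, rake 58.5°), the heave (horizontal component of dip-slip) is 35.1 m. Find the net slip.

138 m

dip-slip = heave / cos(dip) = 35.1 / cos(72.7°) = 118 m
net slip = dip-slip / sin(rake) = 118 / sin(58.5°) = 138 m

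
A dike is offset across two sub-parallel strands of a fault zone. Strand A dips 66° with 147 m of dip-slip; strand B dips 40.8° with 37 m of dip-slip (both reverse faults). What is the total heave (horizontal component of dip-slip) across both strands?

heave_A = 147 × cos(66°) = 59.79 m
heave_B = 37 × cos(40.8°) = 28.01 m
total = 59.79 + 28.01 = 87.8 m

87.8 m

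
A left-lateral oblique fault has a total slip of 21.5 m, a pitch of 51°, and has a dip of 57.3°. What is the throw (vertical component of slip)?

14.1 m

dip-slip = net slip × sin(rake) = 21.5 m × sin(51°) = 16.71 m
throw = dip-slip × sin(dip) = 16.71 × sin(57.3°) = 14.1 m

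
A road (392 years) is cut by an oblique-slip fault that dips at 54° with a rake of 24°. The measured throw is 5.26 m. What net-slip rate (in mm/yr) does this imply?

dip-slip = throw / sin(dip) = 5.26 / sin(54°) = 6.502 m
net slip = dip-slip / sin(rake) = 6.502 / sin(24°) = 15.99 m
rate = 15.99 m / 392 years = 0.0408 m/yr = 40.8 mm/yr

40.8 mm/yr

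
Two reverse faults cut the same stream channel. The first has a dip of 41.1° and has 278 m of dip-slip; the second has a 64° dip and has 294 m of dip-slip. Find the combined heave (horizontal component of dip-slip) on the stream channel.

338 m

heave_A = 278 × cos(41.1°) = 209.5 m
heave_B = 294 × cos(64°) = 128.9 m
total = 209.5 + 128.9 = 338 m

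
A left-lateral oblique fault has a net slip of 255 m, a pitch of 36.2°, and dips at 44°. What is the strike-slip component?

206 m

strike-slip = net slip × cos(rake) = 255 m × cos(36.2°) = 206 m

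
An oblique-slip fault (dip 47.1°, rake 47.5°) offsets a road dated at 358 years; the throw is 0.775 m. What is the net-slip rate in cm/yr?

0.401 cm/yr

dip-slip = throw / sin(dip) = 0.775 / sin(47.1°) = 1.058 m
net slip = dip-slip / sin(rake) = 1.058 / sin(47.5°) = 1.435 m
rate = 1.435 m / 358 years = 0.00401 m/yr = 0.401 cm/yr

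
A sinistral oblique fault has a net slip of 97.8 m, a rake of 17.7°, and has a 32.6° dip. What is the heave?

25 m

dip-slip = net slip × sin(rake) = 97.8 m × sin(17.7°) = 29.73 m
heave = dip-slip × cos(dip) = 29.73 × cos(32.6°) = 25 m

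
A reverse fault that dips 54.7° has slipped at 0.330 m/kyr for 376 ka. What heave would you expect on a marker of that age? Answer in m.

71.7 m

dip-slip = rate × time = 0.330 m/kyr × 376 ka = 124.1 m
heave = dip-slip × cos(dip) = 124.1 × cos(54.7°) = 71.7 m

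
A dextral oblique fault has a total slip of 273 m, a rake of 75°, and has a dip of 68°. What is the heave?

dip-slip = net slip × sin(rake) = 273 m × sin(75°) = 263.7 m
heave = dip-slip × cos(dip) = 263.7 × cos(68°) = 98.8 m

98.8 m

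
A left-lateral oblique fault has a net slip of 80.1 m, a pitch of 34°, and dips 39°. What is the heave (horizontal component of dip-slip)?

dip-slip = net slip × sin(rake) = 80.1 m × sin(34°) = 44.79 m
heave = dip-slip × cos(dip) = 44.79 × cos(39°) = 34.8 m

34.8 m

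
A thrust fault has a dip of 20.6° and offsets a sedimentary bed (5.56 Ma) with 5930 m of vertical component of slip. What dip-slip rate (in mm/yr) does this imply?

3.03 mm/yr

dip-slip = throw / sin(dip) = 5930 m / sin(20.6°) = 16850 m
rate = 16850 m / 5.56 Ma = 0.00303 m/yr = 3.03 mm/yr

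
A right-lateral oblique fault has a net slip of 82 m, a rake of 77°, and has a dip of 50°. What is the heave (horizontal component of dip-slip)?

51.4 m

dip-slip = net slip × sin(rake) = 82 m × sin(77°) = 79.90 m
heave = dip-slip × cos(dip) = 79.90 × cos(50°) = 51.4 m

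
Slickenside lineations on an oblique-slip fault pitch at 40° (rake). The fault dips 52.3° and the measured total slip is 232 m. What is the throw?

dip-slip = net slip × sin(rake) = 232 m × sin(40°) = 149.1 m
throw = dip-slip × sin(dip) = 149.1 × sin(52.3°) = 118 m

118 m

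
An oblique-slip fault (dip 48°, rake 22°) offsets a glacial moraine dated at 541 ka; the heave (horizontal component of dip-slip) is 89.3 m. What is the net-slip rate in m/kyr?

dip-slip = heave / cos(dip) = 89.3 / cos(48°) = 133.5 m
net slip = dip-slip / sin(rake) = 133.5 / sin(22°) = 356.3 m
rate = 356.3 m / 541 ka = 0.000659 m/yr = 0.659 m/kyr

0.659 m/kyr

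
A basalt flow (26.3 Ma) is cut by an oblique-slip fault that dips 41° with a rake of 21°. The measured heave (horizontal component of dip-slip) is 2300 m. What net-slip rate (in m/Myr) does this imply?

dip-slip = heave / cos(dip) = 2300 / cos(41°) = 3048 m
net slip = dip-slip / sin(rake) = 3048 / sin(21°) = 8504 m
rate = 8504 m / 26.3 Ma = 0.000323 m/yr = 323 m/Myr

323 m/Myr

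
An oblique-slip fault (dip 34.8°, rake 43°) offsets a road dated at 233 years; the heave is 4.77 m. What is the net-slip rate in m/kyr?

36.6 m/kyr

dip-slip = heave / cos(dip) = 4.77 / cos(34.8°) = 5.809 m
net slip = dip-slip / sin(rake) = 5.809 / sin(43°) = 8.518 m
rate = 8.518 m / 233 years = 0.0366 m/yr = 36.6 m/kyr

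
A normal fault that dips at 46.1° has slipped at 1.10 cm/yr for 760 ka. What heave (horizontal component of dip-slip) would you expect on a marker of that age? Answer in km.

5.80 km

dip-slip = rate × time = 1.10 cm/yr × 760 ka = 8360 m
heave = dip-slip × cos(dip) = 8360 × cos(46.1°) = 5800 m = 5.80 km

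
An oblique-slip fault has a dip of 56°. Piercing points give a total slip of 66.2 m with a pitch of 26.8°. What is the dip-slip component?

29.8 m

dip-slip = net slip × sin(rake) = 66.2 m × sin(26.8°) = 29.8 m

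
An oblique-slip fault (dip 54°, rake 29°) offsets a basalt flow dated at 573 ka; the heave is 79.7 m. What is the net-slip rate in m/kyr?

dip-slip = heave / cos(dip) = 79.7 / cos(54°) = 135.6 m
net slip = dip-slip / sin(rake) = 135.6 / sin(29°) = 279.7 m
rate = 279.7 m / 573 ka = 0.000488 m/yr = 0.488 m/kyr

0.488 m/kyr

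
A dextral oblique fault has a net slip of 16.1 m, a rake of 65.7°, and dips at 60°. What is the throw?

dip-slip = net slip × sin(rake) = 16.1 m × sin(65.7°) = 14.67 m
throw = dip-slip × sin(dip) = 14.67 × sin(60°) = 12.7 m

12.7 m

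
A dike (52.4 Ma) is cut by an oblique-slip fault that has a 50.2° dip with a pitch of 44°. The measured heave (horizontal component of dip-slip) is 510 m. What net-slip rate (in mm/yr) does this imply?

0.0219 mm/yr

dip-slip = heave / cos(dip) = 510 / cos(50.2°) = 796.7 m
net slip = dip-slip / sin(rake) = 796.7 / sin(44°) = 1147 m
rate = 1147 m / 52.4 Ma = 0.0000219 m/yr = 0.0219 mm/yr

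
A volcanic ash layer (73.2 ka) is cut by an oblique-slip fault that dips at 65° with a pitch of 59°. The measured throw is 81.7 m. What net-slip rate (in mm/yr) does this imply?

dip-slip = throw / sin(dip) = 81.7 / sin(65°) = 90.15 m
net slip = dip-slip / sin(rake) = 90.15 / sin(59°) = 105.2 m
rate = 105.2 m / 73.2 ka = 0.00144 m/yr = 1.44 mm/yr

1.44 mm/yr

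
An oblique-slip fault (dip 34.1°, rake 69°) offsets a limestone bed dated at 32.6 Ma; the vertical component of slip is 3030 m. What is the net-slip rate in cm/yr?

dip-slip = throw / sin(dip) = 3030 / sin(34.1°) = 5405 m
net slip = dip-slip / sin(rake) = 5405 / sin(69°) = 5789 m
rate = 5789 m / 32.6 Ma = 0.000178 m/yr = 0.0178 cm/yr

0.0178 cm/yr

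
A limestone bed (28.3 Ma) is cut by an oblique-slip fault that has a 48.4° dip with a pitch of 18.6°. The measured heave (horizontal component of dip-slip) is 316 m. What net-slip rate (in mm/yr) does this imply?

dip-slip = heave / cos(dip) = 316 / cos(48.4°) = 476 m
net slip = dip-slip / sin(rake) = 476 / sin(18.6°) = 1492 m
rate = 1492 m / 28.3 Ma = 0.0000527 m/yr = 0.0527 mm/yr

0.0527 mm/yr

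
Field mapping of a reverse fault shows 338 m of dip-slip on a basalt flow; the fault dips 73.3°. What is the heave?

97.1 m

heave = dip-slip × cos(dip) = 338 m × cos(73.3°) = 97.1 m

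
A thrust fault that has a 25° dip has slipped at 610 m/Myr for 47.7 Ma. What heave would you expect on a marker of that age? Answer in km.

26.4 km

dip-slip = rate × time = 610 m/Myr × 47.7 Ma = 29100 m
heave = dip-slip × cos(dip) = 29100 × cos(25°) = 26400 m = 26.4 km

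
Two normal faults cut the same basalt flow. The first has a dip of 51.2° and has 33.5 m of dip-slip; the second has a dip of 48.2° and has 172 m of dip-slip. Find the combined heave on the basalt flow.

136 m

heave_A = 33.5 × cos(51.2°) = 20.99 m
heave_B = 172 × cos(48.2°) = 114.6 m
total = 20.99 + 114.6 = 136 m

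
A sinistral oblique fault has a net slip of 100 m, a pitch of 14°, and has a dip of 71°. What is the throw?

22.9 m

dip-slip = net slip × sin(rake) = 100 m × sin(14°) = 24.19 m
throw = dip-slip × sin(dip) = 24.19 × sin(71°) = 22.9 m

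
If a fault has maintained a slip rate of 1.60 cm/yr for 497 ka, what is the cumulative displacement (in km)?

slip = rate × time = 1.60 cm/yr × 497 ka = 7950 m = 7.95 km

7.95 km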